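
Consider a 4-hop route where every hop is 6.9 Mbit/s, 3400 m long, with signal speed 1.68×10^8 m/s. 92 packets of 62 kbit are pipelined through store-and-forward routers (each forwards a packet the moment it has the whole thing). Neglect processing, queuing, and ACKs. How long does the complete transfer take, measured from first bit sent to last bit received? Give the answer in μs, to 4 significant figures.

Per-hop transmission t_tx = L/R = 62000/6900000 = 8985.51 μs.
Per-hop propagation t_prop = 3400/168000000 = 20.2381 μs.
Pipeline fill: first packet needs 4·t_tx to clear all hops; remaining 91 packets each add one t_tx.
Total = (4+92-1)·t_tx + 4·t_prop = 95·8985.51 + 4·20.2381 = 853700 μs.

853700 μs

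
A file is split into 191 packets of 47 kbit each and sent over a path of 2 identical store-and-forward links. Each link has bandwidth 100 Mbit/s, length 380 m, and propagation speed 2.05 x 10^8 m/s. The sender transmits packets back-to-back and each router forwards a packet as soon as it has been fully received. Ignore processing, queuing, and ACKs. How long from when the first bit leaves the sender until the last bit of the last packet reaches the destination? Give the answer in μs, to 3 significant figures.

Per-hop transmission t_tx = L/R = 47000/100000000 = 470 μs.
Per-hop propagation t_prop = 380/2.05e+08 = 1.85366 μs.
Pipeline fill: first packet needs 2·t_tx to clear all hops; remaining 190 packets each add one t_tx.
Total = (2+191-1)·t_tx + 2·t_prop = 192·470 + 2·1.85366 = 90200 μs.

90200 μs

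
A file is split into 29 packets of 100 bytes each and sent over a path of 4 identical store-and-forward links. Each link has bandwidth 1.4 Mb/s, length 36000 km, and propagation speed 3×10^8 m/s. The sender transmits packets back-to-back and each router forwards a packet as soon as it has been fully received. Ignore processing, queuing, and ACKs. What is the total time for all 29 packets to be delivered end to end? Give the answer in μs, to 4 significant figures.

Per-hop transmission t_tx = L/R = 800/1400000 = 571.429 μs.
Per-hop propagation t_prop = 36000000/300000000 = 120000 μs.
Pipeline fill: first packet needs 4·t_tx to clear all hops; remaining 28 packets each add one t_tx.
Total = (4+29-1)·t_tx + 4·t_prop = 32·571.429 + 4·120000 = 498300 μs.

498300 μs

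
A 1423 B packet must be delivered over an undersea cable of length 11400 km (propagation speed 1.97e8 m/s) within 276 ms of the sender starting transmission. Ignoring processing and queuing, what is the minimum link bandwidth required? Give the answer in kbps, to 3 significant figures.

52.2 kbps

L = 11384 bits.
Propagation delay = 11400000 / 197000000 = 57.868 ms.
Transmission budget = 276 − 57.868 = 218.132 ms.
R ≥ L / t_tx = 11384 bits / 0.218132 s = 52.2 kbps.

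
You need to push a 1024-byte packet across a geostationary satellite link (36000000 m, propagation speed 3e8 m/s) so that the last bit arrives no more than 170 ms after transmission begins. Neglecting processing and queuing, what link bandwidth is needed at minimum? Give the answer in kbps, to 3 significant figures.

164 kbps

L = 8192 bits.
Propagation delay = 36000000 / 300000000 = 120 ms.
Transmission budget = 170 − 120 = 50 ms.
R ≥ L / t_tx = 8192 bits / 0.05 s = 164 kbps.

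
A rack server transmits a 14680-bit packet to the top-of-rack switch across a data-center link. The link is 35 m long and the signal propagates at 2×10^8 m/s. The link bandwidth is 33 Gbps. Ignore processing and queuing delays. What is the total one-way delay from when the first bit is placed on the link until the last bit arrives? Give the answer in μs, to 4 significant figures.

Transmission delay = L/R = 14680 / 33000000000 = 0.444848 μs.
Propagation delay = d/s = 35 m / 200000000 m/s = 0.175 μs.
Total = 0.6198 μs.

0.6198 μs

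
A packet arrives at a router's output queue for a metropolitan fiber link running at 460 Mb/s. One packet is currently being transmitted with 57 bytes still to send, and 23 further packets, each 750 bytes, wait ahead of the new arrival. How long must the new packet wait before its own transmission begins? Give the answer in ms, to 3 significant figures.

Each queued packet: L/R = 6000/460000000 = 0.0130435 ms.
23 queued → 0.3 ms.
Plus remaining 456 bits of current packet: 0.000991304 ms.
Queuing delay = 0.301 ms.

0.301 ms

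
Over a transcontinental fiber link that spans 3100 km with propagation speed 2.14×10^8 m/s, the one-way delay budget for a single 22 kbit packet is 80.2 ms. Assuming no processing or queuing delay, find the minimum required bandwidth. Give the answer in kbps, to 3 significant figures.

335 kbps

Propagation delay = 3100000 / 214000000 = 14.486 ms.
Transmission budget = 80.2 − 14.486 = 65.714 ms.
R ≥ L / t_tx = 22000 bits / 0.065714 s = 335 kbps.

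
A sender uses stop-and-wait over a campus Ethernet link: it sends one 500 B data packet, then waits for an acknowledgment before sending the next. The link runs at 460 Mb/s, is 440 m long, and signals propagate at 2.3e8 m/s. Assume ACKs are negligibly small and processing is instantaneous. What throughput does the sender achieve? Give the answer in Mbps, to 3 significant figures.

319 Mbps

t_tx = L/R = 4000/460000000 = 8.69565e-06 s.
t_prop = 440/2.3e+08 = 1.91304e-06 s; RTT = 3.82609e-06 s.
Cycle = t_tx + RTT = 1.25217e-05 s.
Throughput = L / cycle = 4000 / 1.25217e-05 = 319 Mbps.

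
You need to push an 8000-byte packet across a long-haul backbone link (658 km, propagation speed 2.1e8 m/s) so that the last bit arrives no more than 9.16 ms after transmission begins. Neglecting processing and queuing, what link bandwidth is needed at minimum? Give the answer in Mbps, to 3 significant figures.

L = 64000 bits.
Propagation delay = 658000 / 210000000 = 3.13333 ms.
Transmission budget = 9.16 − 3.13333 = 6.02667 ms.
R ≥ L / t_tx = 64000 bits / 0.00602667 s = 10.6 Mbps.

10.6 Mbps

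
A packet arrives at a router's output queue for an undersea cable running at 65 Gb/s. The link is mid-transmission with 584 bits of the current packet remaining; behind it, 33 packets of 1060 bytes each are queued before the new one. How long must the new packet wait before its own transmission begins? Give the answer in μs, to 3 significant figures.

4.31 μs

Each queued packet: L/R = 8480/65000000000 = 0.130462 μs.
33 queued → 4.30523 μs.
Plus remaining 584 bits of current packet: 0.00898462 μs.
Queuing delay = 4.31 μs.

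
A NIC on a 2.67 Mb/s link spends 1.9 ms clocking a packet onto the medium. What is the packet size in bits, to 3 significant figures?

L = R × t_tx = 2670000 b/s × 0.0019 s = 5073 bits.

5070 bits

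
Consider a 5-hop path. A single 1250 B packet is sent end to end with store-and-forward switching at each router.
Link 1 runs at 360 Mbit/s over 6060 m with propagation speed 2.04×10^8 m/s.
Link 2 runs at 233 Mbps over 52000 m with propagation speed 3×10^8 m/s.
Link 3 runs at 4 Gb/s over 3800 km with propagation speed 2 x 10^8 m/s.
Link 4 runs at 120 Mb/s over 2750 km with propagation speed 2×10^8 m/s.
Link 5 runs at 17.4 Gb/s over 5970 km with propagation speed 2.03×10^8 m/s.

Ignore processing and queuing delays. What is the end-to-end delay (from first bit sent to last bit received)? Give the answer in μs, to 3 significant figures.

62500 μs

L = 1250 × 8 = 10000 bits.
Transmission delays (L/R per hop): 27.7778, 42.9185, 2.5, 83.3333, 0.574713 μs; sum = 157.104 μs.
Propagation delays (d/s per hop): 29.7059, 173.333, 19000, 13750, 29408.9 μs; sum = 62361.9 μs.
End-to-end = 62500 μs.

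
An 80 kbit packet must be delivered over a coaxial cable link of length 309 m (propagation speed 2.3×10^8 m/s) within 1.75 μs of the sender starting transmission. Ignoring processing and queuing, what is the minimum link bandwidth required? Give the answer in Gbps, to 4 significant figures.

196.8 Gbps

Propagation delay = 309 / 2.3e+08 = 1.34348 μs.
Transmission budget = 1.75 − 1.34348 = 0.406522 μs.
R ≥ L / t_tx = 80000 bits / 4.06522e-07 s = 196.8 Gbps.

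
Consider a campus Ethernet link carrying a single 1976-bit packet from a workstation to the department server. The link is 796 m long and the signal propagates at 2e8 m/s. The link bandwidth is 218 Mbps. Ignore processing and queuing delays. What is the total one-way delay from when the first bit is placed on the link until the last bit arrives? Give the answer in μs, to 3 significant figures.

13.0 μs

Transmission delay = L/R = 1976 / 218000000 = 9.06422 μs.
Propagation delay = d/s = 796 m / 200000000 m/s = 3.98 μs.
Total = 13.0 μs.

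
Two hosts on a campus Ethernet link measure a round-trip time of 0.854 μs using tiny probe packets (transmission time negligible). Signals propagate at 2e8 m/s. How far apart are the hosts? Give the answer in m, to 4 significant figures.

One-way propagation = RTT/2 = 0.427 μs.
d = s × t = 200000000 × 4.27e-07 = 85.40 m.

85.40 m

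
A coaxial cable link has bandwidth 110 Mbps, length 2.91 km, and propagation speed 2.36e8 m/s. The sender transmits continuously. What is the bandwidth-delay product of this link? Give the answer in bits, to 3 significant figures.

1360 bits

Propagation delay = 2910 / 236000000 = 1.23305e-05 s.
BDP = R × t_prop = 110000000 × 1.23305e-05 = 1356.36 bits.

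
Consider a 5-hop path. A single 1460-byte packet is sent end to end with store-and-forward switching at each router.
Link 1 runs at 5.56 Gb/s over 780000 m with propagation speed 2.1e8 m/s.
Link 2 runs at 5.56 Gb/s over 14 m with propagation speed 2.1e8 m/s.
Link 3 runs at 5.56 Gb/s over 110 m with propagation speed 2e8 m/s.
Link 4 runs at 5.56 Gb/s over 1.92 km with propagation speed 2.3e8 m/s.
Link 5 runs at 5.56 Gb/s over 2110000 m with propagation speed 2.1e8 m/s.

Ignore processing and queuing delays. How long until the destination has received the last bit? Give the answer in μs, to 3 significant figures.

L = 1460 × 8 = 11680 bits.
Transmission delay per hop = L/R = 11680/5560000000 = 2.10072 μs; 5 hops → 10.5036 μs.
Propagation delays (d/s per hop): 3714.29, 0.0666667, 0.55, 8.34783, 10047.6 μs; sum = 13770.9 μs.
End-to-end = 13800 μs.

13800 μs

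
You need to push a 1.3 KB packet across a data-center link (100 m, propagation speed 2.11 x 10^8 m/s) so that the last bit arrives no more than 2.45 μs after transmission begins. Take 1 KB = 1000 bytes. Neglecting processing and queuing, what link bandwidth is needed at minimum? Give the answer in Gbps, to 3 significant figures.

5.26 Gbps

L = 10400 bits.
Propagation delay = 100 / 211000000 = 0.473934 μs.
Transmission budget = 2.45 − 0.473934 = 1.97607 μs.
R ≥ L / t_tx = 10400 bits / 1.97607e-06 s = 5.26 Gbps.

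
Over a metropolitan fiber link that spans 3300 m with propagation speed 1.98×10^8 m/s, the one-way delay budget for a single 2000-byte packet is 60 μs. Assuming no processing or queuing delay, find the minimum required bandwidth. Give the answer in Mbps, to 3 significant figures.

369 Mbps

L = 16000 bits.
Propagation delay = 3300 / 198000000 = 16.6667 μs.
Transmission budget = 60 − 16.6667 = 43.3333 μs.
R ≥ L / t_tx = 16000 bits / 4.33333e-05 s = 369 Mbps.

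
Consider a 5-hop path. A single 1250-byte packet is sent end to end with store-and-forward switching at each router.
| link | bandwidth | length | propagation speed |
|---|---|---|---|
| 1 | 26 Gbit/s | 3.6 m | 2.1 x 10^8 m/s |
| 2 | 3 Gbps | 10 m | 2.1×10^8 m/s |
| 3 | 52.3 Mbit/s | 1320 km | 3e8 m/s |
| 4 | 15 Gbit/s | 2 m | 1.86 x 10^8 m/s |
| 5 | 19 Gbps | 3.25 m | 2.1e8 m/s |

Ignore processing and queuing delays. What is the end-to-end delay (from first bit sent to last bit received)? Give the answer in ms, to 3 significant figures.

L = 1250 × 8 = 10000 bits.
Transmission delays (L/R per hop): 0.000384615, 0.00333333, 0.191205, 0.000666667, 0.000526316 ms; sum = 0.196116 ms.
Propagation delays (d/s per hop): 1.71429e-05, 4.7619e-05, 4.4, 1.07527e-05, 1.54762e-05 ms; sum = 4.40009 ms.
End-to-end = 4.60 ms.

4.60 ms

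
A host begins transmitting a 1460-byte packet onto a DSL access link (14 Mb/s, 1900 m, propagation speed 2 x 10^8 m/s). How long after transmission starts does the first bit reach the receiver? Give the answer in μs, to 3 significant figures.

First bit experiences only propagation delay: d/s = 1900/200000000 = 9.50 μs.

9.50 μs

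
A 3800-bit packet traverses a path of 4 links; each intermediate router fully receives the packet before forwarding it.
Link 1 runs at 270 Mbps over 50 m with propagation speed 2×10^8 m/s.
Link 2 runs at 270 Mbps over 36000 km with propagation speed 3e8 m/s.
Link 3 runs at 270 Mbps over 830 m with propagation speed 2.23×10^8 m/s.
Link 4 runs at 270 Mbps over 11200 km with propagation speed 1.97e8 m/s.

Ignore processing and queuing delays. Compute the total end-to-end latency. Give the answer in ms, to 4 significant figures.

176.9 ms

Transmission delay per hop = L/R = 3800/270000000 = 0.0140741 ms; 4 hops → 0.0562963 ms.
Propagation delays (d/s per hop): 0.00025, 120, 0.00372197, 56.8528 ms; sum = 176.857 ms.
End-to-end = 176.9 ms.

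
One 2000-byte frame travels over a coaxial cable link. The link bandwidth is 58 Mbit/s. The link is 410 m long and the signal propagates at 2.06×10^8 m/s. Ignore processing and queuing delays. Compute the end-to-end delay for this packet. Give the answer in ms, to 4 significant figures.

0.2779 ms

L = 2000 × 8 = 16000 bits.
Transmission delay = L/R = 16000 / 58000000 = 0.275862 ms.
Propagation delay = d/s = 410 m / 206000000 m/s = 0.00199029 ms.
Total = 0.2779 ms.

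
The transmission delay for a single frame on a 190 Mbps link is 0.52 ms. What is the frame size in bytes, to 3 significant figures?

L = R × t_tx = 190000000 b/s × 0.00052 s = 98800 bits.
In bytes: 98800 / 8 = 12400 bytes.

12400 bytes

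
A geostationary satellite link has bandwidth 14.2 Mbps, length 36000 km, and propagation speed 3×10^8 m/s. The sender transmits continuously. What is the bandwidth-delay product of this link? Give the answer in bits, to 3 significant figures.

1700000 bits

Propagation delay = 36000000 / 300000000 = 0.12 s.
BDP = R × t_prop = 14200000 × 0.12 = 1704000 bits.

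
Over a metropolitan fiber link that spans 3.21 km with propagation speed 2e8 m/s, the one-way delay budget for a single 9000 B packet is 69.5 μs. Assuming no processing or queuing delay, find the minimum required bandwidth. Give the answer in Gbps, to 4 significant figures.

1.347 Gbps

L = 72000 bits.
Propagation delay = 3210 / 200000000 = 16.05 μs.
Transmission budget = 69.5 − 16.05 = 53.45 μs.
R ≥ L / t_tx = 72000 bits / 5.345e-05 s = 1.347 Gbps.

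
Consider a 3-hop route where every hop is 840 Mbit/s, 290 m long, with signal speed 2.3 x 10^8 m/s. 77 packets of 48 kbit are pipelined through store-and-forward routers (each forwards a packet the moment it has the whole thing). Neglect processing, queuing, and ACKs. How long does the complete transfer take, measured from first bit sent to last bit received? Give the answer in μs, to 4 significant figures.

Per-hop transmission t_tx = L/R = 48000/840000000 = 57.1429 μs.
Per-hop propagation t_prop = 290/2.3e+08 = 1.26087 μs.
Pipeline fill: first packet needs 3·t_tx to clear all hops; remaining 76 packets each add one t_tx.
Total = (3+77-1)·t_tx + 3·t_prop = 79·57.1429 + 3·1.26087 = 4518 μs.

4518 μs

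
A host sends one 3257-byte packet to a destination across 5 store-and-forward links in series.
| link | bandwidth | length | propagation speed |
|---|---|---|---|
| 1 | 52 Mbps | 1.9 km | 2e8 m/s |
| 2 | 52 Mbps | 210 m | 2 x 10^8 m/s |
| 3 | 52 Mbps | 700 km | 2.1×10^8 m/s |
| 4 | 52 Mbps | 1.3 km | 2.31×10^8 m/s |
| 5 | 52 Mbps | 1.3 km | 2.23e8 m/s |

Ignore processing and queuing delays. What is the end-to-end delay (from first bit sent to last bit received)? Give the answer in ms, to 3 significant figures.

L = 3257 × 8 = 26056 bits.
Transmission delay per hop = L/R = 26056/52000000 = 0.501077 ms; 5 hops → 2.50538 ms.
Propagation delays (d/s per hop): 0.0095, 0.00105, 3.33333, 0.00562771, 0.0058296 ms; sum = 3.35534 ms.
End-to-end = 5.86 ms.

5.86 ms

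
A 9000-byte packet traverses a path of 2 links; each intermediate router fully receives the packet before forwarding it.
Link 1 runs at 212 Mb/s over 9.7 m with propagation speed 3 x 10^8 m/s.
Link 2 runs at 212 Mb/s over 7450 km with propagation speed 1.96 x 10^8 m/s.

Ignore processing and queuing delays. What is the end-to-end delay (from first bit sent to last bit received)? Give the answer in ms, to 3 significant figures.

L = 9000 × 8 = 72000 bits.
Transmission delay per hop = L/R = 72000/212000000 = 0.339623 ms; 2 hops → 0.679245 ms.
Propagation delays (d/s per hop): 3.23333e-05, 38.0102 ms; sum = 38.0102 ms.
End-to-end = 38.7 ms.

38.7 ms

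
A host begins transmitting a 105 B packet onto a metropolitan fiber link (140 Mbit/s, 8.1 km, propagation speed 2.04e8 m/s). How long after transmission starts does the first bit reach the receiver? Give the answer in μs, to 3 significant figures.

First bit experiences only propagation delay: d/s = 8100/204000000 = 39.7 μs.

39.7 μs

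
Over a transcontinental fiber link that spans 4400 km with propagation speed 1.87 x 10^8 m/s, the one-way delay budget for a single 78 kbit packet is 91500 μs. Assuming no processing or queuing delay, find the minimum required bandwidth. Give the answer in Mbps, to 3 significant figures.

Propagation delay = 4400000 / 187000000 = 23529.4 μs.
Transmission budget = 91500 − 23529.4 = 67970.6 μs.
R ≥ L / t_tx = 78000 bits / 0.0679706 s = 1.15 Mbps.

1.15 Mbps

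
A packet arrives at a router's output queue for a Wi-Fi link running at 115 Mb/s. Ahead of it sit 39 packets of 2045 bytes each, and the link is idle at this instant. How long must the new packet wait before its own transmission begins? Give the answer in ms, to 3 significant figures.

5.55 ms

Each queued packet: L/R = 16360/115000000 = 0.142261 ms.
39 queued → 5.54817 ms.
Queuing delay = 5.55 ms.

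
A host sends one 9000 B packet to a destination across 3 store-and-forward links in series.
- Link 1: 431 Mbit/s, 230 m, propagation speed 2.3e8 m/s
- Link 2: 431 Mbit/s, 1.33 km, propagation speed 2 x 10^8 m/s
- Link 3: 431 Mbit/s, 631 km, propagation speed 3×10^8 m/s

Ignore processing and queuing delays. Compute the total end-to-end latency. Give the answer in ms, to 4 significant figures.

2.612 ms

L = 9000 × 8 = 72000 bits.
Transmission delay per hop = L/R = 72000/431000000 = 0.167053 ms; 3 hops → 0.50116 ms.
Propagation delays (d/s per hop): 0.001, 0.00665, 2.10333 ms; sum = 2.11098 ms.
End-to-end = 2.612 ms.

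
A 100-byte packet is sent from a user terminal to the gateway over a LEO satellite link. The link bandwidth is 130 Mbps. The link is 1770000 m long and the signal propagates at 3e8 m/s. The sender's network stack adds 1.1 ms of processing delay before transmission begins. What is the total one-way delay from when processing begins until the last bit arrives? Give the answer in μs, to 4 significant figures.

L = 100 × 8 = 800 bits.
Transmission delay = L/R = 800 / 130000000 = 6.15385 μs.
Propagation delay = d/s = 1770000 m / 300000000 m/s = 5900 μs.
Plus processing delay 1.1 ms = 1100 μs.
Total = 7006 μs.

7006 μs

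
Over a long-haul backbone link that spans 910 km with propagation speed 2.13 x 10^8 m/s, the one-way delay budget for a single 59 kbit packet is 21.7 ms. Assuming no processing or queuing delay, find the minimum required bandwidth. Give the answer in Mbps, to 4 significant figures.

3.385 Mbps

Propagation delay = 910000 / 213000000 = 4.2723 ms.
Transmission budget = 21.7 − 4.2723 = 17.4277 ms.
R ≥ L / t_tx = 59000 bits / 0.0174277 s = 3.385 Mbps.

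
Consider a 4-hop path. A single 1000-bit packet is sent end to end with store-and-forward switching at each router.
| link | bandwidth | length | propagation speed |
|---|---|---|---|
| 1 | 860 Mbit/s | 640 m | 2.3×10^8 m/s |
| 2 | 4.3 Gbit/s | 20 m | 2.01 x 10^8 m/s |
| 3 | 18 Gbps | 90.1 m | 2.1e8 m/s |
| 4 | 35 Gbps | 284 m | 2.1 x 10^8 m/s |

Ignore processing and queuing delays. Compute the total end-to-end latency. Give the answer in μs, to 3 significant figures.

Transmission delays (L/R per hop): 1.16279, 0.232558, 0.0555556, 0.0285714 μs; sum = 1.47948 μs.
Propagation delays (d/s per hop): 2.78261, 0.0995025, 0.429048, 1.35238 μs; sum = 4.66354 μs.
End-to-end = 6.14 μs.

6.14 μs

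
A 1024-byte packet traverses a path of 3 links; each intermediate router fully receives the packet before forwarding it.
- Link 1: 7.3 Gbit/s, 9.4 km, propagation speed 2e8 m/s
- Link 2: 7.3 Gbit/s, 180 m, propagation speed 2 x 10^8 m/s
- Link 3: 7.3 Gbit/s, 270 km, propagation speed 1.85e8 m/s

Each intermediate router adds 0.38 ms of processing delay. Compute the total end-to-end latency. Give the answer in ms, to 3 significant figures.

2.27 ms

L = 1024 × 8 = 8192 bits.
Transmission delay per hop = L/R = 8192/7300000000 = 0.00112219 ms; 3 hops → 0.00336658 ms.
Propagation delays (d/s per hop): 0.047, 0.0009, 1.45946 ms; sum = 1.50736 ms.
Processing at 2 router(s): 2 × 0.38 ms = 0.76 ms.
End-to-end = 2.27 ms.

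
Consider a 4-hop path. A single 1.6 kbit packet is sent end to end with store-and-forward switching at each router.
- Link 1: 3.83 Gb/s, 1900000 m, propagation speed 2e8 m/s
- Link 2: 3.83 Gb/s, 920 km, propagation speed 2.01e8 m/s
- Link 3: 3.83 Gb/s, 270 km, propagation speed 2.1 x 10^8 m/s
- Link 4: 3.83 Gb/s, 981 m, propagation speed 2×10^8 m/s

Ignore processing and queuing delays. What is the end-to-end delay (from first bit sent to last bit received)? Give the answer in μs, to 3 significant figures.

15400 μs

L = 1600 bits.
Transmission delay per hop = L/R = 1600/3830000000 = 0.417755 μs; 4 hops → 1.67102 μs.
Propagation delays (d/s per hop): 9500, 4577.11, 1285.71, 4.905 μs; sum = 15367.7 μs.
End-to-end = 15400 μs.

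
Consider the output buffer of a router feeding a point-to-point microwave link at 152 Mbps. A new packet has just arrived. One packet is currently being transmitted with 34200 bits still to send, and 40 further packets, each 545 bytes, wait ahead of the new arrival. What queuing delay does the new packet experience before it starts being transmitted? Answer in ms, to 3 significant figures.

Each queued packet: L/R = 4360/152000000 = 0.0286842 ms.
40 queued → 1.14737 ms.
Plus remaining 34200 bits of current packet: 0.225 ms.
Queuing delay = 1.37 ms.

1.37 ms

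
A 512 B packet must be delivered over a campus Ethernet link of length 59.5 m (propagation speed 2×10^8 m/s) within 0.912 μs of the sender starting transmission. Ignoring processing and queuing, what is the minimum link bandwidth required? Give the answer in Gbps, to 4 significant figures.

L = 4096 bits.
Propagation delay = 59.5 / 200000000 = 0.2975 μs.
Transmission budget = 0.912 − 0.2975 = 0.6145 μs.
R ≥ L / t_tx = 4096 bits / 6.145e-07 s = 6.666 Gbps.

6.666 Gbps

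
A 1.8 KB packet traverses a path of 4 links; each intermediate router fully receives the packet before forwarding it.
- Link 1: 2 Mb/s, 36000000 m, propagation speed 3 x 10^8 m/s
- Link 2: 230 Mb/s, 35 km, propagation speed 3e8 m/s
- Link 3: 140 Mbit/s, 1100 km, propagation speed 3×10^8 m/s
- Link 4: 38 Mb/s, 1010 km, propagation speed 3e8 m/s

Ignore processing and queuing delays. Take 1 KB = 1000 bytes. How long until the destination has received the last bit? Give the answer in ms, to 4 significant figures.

134.9 ms

L = 14400 bits.
Transmission delays (L/R per hop): 7.2, 0.0626087, 0.102857, 0.378947 ms; sum = 7.74441 ms.
Propagation delays (d/s per hop): 120, 0.116667, 3.66667, 3.36667 ms; sum = 127.15 ms.
End-to-end = 134.9 ms.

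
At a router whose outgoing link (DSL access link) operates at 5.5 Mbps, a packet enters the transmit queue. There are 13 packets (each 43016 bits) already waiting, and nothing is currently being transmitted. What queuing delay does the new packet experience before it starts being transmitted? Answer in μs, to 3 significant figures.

Each queued packet: L/R = 43016/5500000 = 7821.09 μs.
13 queued → 101674 μs.
Queuing delay = 102000 μs.

102000 μs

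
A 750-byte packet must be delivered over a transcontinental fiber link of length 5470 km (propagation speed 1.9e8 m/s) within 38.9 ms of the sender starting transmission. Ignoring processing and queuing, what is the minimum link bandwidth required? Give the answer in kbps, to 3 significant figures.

L = 6000 bits.
Propagation delay = 5470000 / 190000000 = 28.7895 ms.
Transmission budget = 38.9 − 28.7895 = 10.1105 ms.
R ≥ L / t_tx = 6000 bits / 0.0101105 s = 593 kbps.

593 kbps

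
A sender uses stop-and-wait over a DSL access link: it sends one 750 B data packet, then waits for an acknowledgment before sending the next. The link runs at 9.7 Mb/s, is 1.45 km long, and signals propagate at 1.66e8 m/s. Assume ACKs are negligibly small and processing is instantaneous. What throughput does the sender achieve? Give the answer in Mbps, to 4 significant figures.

t_tx = L/R = 6000/9700000 = 0.000618557 s.
t_prop = 1450/166000000 = 8.73494e-06 s; RTT = 1.74699e-05 s.
Cycle = t_tx + RTT = 0.000636027 s.
Throughput = L / cycle = 6000 / 0.000636027 = 9.434 Mbps.

9.434 Mbps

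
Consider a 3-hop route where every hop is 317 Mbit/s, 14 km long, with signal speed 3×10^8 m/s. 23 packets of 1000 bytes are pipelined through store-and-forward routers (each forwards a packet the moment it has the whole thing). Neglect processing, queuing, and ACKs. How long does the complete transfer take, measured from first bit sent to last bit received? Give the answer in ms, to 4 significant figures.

0.7709 ms

Per-hop transmission t_tx = L/R = 8000/317000000 = 0.0252366 ms.
Per-hop propagation t_prop = 14000/300000000 = 0.0466667 ms.
Pipeline fill: first packet needs 3·t_tx to clear all hops; remaining 22 packets each add one t_tx.
Total = (3+23-1)·t_tx + 3·t_prop = 25·0.0252366 + 3·0.0466667 = 0.7709 ms.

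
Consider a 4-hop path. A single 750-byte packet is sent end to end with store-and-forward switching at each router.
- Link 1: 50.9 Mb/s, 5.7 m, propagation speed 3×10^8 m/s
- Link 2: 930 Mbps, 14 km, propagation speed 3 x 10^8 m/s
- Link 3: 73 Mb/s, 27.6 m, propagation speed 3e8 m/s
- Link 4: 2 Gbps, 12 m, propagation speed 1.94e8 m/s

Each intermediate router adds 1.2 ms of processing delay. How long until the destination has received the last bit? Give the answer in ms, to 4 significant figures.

3.856 ms

L = 750 × 8 = 6000 bits.
Transmission delays (L/R per hop): 0.117878, 0.00645161, 0.0821918, 0.003 ms; sum = 0.209522 ms.
Propagation delays (d/s per hop): 1.9e-05, 0.0466667, 9.2e-05, 6.18557e-05 ms; sum = 0.0468395 ms.
Processing at 3 router(s): 3 × 1.2 ms = 3.6 ms.
End-to-end = 3.856 ms.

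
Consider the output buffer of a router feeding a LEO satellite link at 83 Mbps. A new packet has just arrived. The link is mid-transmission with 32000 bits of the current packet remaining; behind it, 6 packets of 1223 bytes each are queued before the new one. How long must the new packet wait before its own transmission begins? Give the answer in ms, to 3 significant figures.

Each queued packet: L/R = 9784/83000000 = 0.11788 ms.
6 queued → 0.707277 ms.
Plus remaining 32000 bits of current packet: 0.385542 ms.
Queuing delay = 1.09 ms.

1.09 ms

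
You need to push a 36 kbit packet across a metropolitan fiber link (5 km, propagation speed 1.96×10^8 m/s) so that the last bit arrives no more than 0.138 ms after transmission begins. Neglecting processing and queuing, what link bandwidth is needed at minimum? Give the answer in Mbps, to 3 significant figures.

320 Mbps

Propagation delay = 5000 / 196000000 = 0.0255102 ms.
Transmission budget = 0.138 − 0.0255102 = 0.11249 ms.
R ≥ L / t_tx = 36000 bits / 0.00011249 s = 320 Mbps.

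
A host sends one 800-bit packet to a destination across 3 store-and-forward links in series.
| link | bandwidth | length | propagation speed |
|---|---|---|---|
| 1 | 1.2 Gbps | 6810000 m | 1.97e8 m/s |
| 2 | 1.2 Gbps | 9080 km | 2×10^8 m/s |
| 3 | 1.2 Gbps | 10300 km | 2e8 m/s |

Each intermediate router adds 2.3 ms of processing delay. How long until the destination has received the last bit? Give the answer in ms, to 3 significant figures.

Transmission delay per hop = L/R = 800/1200000000 = 0.000666667 ms; 3 hops → 0.002 ms.
Propagation delays (d/s per hop): 34.5685, 45.4, 51.5 ms; sum = 131.469 ms.
Processing at 2 router(s): 2 × 2.3 ms = 4.6 ms.
End-to-end = 136 ms.

136 ms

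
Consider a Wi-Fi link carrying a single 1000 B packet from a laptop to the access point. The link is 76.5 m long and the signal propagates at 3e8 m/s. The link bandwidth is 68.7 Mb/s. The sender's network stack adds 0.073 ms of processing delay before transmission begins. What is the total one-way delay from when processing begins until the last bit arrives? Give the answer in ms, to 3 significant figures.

0.190 ms

L = 1000 × 8 = 8000 bits.
Transmission delay = L/R = 8000 / 68700000 = 0.116448 ms.
Propagation delay = d/s = 76.5 m / 300000000 m/s = 0.000255 ms.
Plus processing delay 0.073 ms = 0.073 ms.
Total = 0.190 ms.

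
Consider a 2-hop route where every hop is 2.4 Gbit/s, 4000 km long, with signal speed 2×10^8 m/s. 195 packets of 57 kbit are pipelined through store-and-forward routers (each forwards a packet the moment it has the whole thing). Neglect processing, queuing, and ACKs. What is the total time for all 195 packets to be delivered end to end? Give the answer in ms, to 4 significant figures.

Per-hop transmission t_tx = L/R = 57000/2400000000 = 0.02375 ms.
Per-hop propagation t_prop = 4000000/200000000 = 20 ms.
Pipeline fill: first packet needs 2·t_tx to clear all hops; remaining 194 packets each add one t_tx.
Total = (2+195-1)·t_tx + 2·t_prop = 196·0.02375 + 2·20 = 44.66 ms.

44.66 ms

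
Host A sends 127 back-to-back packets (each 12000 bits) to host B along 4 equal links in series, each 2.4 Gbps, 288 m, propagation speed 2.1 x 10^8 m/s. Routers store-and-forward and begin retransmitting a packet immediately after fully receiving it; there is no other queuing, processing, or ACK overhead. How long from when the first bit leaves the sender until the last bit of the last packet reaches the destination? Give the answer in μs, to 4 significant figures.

655.5 μs

Per-hop transmission t_tx = L/R = 12000/2400000000 = 5 μs.
Per-hop propagation t_prop = 288/210000000 = 1.37143 μs.
Pipeline fill: first packet needs 4·t_tx to clear all hops; remaining 126 packets each add one t_tx.
Total = (4+127-1)·t_tx + 4·t_prop = 130·5 + 4·1.37143 = 655.5 μs.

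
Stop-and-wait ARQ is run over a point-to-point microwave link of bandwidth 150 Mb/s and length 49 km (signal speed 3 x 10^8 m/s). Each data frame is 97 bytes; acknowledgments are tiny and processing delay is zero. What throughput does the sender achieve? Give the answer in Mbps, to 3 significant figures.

t_tx = L/R = 776/150000000 = 5.17333e-06 s.
t_prop = 49000/300000000 = 0.000163333 s; RTT = 0.000326667 s.
Cycle = t_tx + RTT = 0.00033184 s.
Throughput = L / cycle = 776 / 0.00033184 = 2.34 Mbps.

2.34 Mbps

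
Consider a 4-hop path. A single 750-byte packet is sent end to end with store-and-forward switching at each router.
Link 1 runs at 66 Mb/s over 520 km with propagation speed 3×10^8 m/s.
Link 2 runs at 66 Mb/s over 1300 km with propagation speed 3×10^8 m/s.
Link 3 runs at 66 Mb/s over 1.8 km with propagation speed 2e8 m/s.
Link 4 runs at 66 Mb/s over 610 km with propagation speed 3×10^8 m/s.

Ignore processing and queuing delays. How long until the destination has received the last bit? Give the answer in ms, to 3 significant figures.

L = 750 × 8 = 6000 bits.
Transmission delay per hop = L/R = 6000/66000000 = 0.0909091 ms; 4 hops → 0.363636 ms.
Propagation delays (d/s per hop): 1.73333, 4.33333, 0.009, 2.03333 ms; sum = 8.109 ms.
End-to-end = 8.47 ms.

8.47 ms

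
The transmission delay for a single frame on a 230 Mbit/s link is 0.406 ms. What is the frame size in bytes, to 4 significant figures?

L = R × t_tx = 230000000 b/s × 0.000406 s = 93380 bits.
In bytes: 93380 / 8 = 11670 bytes.

11670 bytes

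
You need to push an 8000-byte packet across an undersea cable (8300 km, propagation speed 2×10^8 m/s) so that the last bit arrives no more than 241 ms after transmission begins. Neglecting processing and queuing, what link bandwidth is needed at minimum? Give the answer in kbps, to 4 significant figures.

L = 64000 bits.
Propagation delay = 8300000 / 200000000 = 41.5 ms.
Transmission budget = 241 − 41.5 = 199.5 ms.
R ≥ L / t_tx = 64000 bits / 0.1995 s = 320.8 kbps.

320.8 kbps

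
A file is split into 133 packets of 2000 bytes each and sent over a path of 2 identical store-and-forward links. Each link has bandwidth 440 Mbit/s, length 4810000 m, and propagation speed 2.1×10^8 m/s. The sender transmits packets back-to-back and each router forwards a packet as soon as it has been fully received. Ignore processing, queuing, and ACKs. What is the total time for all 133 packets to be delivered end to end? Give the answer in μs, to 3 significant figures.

Per-hop transmission t_tx = L/R = 16000/440000000 = 36.3636 μs.
Per-hop propagation t_prop = 4810000/210000000 = 22904.8 μs.
Pipeline fill: first packet needs 2·t_tx to clear all hops; remaining 132 packets each add one t_tx.
Total = (2+133-1)·t_tx + 2·t_prop = 134·36.3636 + 2·22904.8 = 50700 μs.

50700 μs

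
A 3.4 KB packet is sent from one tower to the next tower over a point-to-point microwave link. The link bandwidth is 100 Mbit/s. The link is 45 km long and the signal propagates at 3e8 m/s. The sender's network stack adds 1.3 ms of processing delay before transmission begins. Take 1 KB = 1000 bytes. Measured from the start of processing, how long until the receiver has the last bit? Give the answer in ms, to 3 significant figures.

L = 27200 bits.
Transmission delay = L/R = 27200 / 100000000 = 0.272 ms.
Propagation delay = d/s = 45000 m / 300000000 m/s = 0.15 ms.
Plus processing delay 1.3 ms = 1.3 ms.
Total = 1.72 ms.

1.72 ms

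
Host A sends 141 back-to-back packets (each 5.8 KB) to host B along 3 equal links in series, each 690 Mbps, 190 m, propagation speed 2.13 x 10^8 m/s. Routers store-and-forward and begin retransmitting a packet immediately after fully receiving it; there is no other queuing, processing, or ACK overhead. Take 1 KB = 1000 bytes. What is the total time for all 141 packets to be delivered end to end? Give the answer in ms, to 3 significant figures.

9.62 ms

Per-hop transmission t_tx = L/R = 46400/690000000 = 0.0672464 ms.
Per-hop propagation t_prop = 190/213000000 = 0.000892019 ms.
Pipeline fill: first packet needs 3·t_tx to clear all hops; remaining 140 packets each add one t_tx.
Total = (3+141-1)·t_tx + 3·t_prop = 143·0.0672464 + 3·0.000892019 = 9.62 ms.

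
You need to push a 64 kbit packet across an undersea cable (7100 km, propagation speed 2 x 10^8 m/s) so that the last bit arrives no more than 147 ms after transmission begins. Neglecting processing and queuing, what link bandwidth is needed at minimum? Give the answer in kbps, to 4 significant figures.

574.0 kbps

Propagation delay = 7100000 / 200000000 = 35.5 ms.
Transmission budget = 147 − 35.5 = 111.5 ms.
R ≥ L / t_tx = 64000 bits / 0.1115 s = 574.0 kbps.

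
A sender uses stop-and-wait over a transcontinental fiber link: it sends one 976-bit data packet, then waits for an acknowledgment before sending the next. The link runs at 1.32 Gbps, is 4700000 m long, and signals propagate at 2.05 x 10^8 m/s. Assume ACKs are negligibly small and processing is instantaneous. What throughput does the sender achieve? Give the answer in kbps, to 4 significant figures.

t_tx = L/R = 976/1320000000 = 7.39394e-07 s.
t_prop = 4700000/2.05e+08 = 0.0229268 s; RTT = 0.0458537 s.
Cycle = t_tx + RTT = 0.0458544 s.
Throughput = L / cycle = 976 / 0.0458544 = 21.28 kbps.

21.28 kbps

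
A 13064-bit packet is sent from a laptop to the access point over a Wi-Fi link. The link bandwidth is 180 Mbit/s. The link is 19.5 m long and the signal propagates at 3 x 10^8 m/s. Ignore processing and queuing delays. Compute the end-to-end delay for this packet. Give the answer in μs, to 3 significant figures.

72.6 μs

Transmission delay = L/R = 13064 / 180000000 = 72.5778 μs.
Propagation delay = d/s = 19.5 m / 300000000 m/s = 0.065 μs.
Total = 72.6 μs.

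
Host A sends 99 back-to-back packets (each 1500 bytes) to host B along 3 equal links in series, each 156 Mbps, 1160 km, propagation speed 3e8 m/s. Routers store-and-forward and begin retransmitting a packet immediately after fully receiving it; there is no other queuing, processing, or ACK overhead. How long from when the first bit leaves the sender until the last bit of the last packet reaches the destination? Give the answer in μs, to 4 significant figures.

Per-hop transmission t_tx = L/R = 12000/156000000 = 76.9231 μs.
Per-hop propagation t_prop = 1160000/300000000 = 3866.67 μs.
Pipeline fill: first packet needs 3·t_tx to clear all hops; remaining 98 packets each add one t_tx.
Total = (3+99-1)·t_tx + 3·t_prop = 101·76.9231 + 3·3866.67 = 19370 μs.

19370 μs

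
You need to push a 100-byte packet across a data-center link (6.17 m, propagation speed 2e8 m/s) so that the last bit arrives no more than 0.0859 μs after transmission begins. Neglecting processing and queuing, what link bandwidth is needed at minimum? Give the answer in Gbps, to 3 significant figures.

14.5 Gbps

L = 800 bits.
Propagation delay = 6.17 / 200000000 = 0.03085 μs.
Transmission budget = 0.0859 − 0.03085 = 0.05505 μs.
R ≥ L / t_tx = 800 bits / 5.505e-08 s = 14.5 Gbps.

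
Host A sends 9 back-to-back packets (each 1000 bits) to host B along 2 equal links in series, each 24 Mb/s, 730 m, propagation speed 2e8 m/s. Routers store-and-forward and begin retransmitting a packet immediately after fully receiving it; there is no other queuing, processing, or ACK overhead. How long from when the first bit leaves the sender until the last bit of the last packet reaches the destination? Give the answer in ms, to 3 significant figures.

Per-hop transmission t_tx = L/R = 1000/24000000 = 0.0416667 ms.
Per-hop propagation t_prop = 730/200000000 = 0.00365 ms.
Pipeline fill: first packet needs 2·t_tx to clear all hops; remaining 8 packets each add one t_tx.
Total = (2+9-1)·t_tx + 2·t_prop = 10·0.0416667 + 2·0.00365 = 0.424 ms.

0.424 ms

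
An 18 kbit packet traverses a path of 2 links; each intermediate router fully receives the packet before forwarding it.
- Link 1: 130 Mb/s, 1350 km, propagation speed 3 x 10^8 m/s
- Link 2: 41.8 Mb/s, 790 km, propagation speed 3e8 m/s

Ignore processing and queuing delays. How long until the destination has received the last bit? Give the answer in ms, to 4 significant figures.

7.702 ms

L = 18000 bits.
Transmission delays (L/R per hop): 0.138462, 0.430622 ms; sum = 0.569084 ms.
Propagation delays (d/s per hop): 4.5, 2.63333 ms; sum = 7.13333 ms.
End-to-end = 7.702 ms.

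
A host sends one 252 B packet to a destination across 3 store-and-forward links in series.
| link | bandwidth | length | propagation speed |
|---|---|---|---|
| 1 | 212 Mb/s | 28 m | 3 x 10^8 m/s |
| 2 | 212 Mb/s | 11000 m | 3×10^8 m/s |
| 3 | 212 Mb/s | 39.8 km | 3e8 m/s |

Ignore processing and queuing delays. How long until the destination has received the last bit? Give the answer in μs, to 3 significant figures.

L = 252 × 8 = 2016 bits.
Transmission delay per hop = L/R = 2016/212000000 = 9.50943 μs; 3 hops → 28.5283 μs.
Propagation delays (d/s per hop): 0.0933333, 36.6667, 132.667 μs; sum = 169.427 μs.
End-to-end = 198 μs.

198 μs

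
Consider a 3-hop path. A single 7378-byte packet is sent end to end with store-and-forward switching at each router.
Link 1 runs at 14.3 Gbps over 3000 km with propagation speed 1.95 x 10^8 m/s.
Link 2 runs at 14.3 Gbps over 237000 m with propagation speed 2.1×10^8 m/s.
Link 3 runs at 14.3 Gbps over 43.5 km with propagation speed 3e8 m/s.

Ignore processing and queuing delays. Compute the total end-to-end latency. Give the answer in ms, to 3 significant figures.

16.7 ms

L = 7378 × 8 = 59024 bits.
Transmission delay per hop = L/R = 59024/14300000000 = 0.00412755 ms; 3 hops → 0.0123827 ms.
Propagation delays (d/s per hop): 15.3846, 1.12857, 0.145 ms; sum = 16.6582 ms.
End-to-end = 16.7 ms.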